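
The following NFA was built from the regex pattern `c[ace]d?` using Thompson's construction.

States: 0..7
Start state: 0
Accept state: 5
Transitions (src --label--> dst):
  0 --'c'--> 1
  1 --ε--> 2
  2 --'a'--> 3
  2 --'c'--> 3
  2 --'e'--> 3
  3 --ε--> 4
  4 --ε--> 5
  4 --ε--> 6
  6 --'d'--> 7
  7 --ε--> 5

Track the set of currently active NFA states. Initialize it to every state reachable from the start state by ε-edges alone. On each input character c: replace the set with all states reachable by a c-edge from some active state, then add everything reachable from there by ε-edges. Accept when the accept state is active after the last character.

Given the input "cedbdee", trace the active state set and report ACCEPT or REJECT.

Answer: REJECT

Steps:
S₀ = ε-closure({0}) = {0}
'c' @ 1: {1,2}
'e' @ 2: {3,4,5,6}  (accept∈set)
'd' @ 3: {5,7}  (accept∈set)
'b' @ 4: {}  — dead — no transitions
rest 'dee' ignored (set empty)
final: {}; accept 5 not in set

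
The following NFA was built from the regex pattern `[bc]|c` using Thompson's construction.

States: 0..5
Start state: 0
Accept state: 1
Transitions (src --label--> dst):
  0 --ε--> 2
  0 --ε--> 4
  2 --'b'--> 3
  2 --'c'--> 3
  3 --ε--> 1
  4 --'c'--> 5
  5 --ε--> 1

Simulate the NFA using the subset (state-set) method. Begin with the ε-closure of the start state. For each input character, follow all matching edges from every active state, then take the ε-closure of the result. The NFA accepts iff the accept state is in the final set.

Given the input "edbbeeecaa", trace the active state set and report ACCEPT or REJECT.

Answer: REJECT

Steps:
initial (ε-close {0}): {0,2,4}
'e' @ 1: {}  — state set empty
rest 'dbbeeecaa' ignored (set empty)
end set {} — state 1 not in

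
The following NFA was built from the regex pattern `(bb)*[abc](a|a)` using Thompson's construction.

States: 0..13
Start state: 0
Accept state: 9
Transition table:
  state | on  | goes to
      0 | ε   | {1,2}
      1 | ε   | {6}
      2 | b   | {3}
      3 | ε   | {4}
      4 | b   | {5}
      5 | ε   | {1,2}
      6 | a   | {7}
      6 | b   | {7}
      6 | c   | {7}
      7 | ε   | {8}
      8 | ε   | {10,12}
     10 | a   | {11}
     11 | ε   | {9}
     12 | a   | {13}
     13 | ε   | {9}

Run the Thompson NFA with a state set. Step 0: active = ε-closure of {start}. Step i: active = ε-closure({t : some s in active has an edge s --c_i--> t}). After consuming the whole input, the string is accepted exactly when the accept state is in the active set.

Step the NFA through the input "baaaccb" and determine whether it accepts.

initial (ε-close {0}): {0,1,2,6}
'b' @ 1: {3,4,7,8,10,12}
'a' @ 2: {9,11,13}  [accepting]
'a' @ 3: {}  — state set empty
rest 'accb' ignored (set empty)
final: {}; accept 9 not in set

Answer: REJECT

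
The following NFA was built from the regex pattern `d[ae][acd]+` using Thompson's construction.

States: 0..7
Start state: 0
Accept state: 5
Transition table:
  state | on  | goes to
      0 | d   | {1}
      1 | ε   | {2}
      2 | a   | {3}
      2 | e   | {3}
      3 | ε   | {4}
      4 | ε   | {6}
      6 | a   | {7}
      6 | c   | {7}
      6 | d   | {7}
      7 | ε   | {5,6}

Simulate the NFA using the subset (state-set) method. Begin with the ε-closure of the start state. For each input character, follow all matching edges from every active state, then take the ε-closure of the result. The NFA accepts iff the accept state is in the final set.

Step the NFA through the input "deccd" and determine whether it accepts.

initial (ε-close {0}): {0}
'd' @ 1: {1,2}
'e' @ 2: {3,4,6}
'c' @ 3: {5,6,7}  (accept∈set)
'c' @ 4: {5,6,7}  (accept∈set)
'd' @ 5: {5,6,7}  (accept∈set)
end set {5,6,7} — state 5 in

Answer: ACCEPT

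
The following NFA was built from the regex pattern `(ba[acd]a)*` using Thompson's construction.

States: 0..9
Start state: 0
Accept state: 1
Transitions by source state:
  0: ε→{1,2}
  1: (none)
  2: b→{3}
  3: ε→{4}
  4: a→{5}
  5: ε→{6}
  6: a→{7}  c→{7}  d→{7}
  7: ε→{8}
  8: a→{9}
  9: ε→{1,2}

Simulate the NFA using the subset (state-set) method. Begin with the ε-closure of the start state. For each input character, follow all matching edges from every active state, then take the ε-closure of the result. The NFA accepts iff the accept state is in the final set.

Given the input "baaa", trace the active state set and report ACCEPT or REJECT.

start: ε-closure({0}) = {0,1,2}
'b' @ 1: {3,4}
'a' @ 2: {5,6}
'a' @ 3: {7,8}
'a' @ 4: {1,2,9}  ✓accept
final: {1,2,9}; accept 1 in set

Answer: ACCEPT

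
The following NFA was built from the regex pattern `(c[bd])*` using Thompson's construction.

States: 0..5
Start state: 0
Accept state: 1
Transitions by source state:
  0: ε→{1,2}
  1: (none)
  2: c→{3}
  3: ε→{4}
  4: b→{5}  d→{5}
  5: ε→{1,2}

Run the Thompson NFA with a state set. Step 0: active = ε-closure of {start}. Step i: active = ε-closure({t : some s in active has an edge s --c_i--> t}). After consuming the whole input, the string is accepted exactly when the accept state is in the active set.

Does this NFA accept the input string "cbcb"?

Answer: ACCEPT

Derivation:
initial (ε-close {0}): {0,1,2}
'c' @ 1: {3,4}
'b' @ 2: {1,2,5}  (accept∈set)
'c' @ 3: {3,4}
'b' @ 4: {1,2,5}  (accept∈set)
final: {1,2,5}; accept 1 in set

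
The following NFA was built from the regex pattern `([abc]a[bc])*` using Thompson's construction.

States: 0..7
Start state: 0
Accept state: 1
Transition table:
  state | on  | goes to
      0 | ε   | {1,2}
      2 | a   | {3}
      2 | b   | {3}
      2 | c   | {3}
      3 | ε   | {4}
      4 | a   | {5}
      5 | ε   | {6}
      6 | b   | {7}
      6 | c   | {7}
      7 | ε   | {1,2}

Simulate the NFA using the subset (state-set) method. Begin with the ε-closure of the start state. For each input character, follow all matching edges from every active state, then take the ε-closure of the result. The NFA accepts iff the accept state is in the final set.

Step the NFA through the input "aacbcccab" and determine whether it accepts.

Answer: REJECT

Steps:
initial (ε-close {0}): {0,1,2}
'a' @ 1: {3,4}
'a' @ 2: {5,6}
'c' @ 3: {1,2,7}  ✓accept
'b' @ 4: {3,4}
'c' @ 5: {}  — dead — no transitions
rest 'ccab' ignored (set empty)
end set {} — state 1 not in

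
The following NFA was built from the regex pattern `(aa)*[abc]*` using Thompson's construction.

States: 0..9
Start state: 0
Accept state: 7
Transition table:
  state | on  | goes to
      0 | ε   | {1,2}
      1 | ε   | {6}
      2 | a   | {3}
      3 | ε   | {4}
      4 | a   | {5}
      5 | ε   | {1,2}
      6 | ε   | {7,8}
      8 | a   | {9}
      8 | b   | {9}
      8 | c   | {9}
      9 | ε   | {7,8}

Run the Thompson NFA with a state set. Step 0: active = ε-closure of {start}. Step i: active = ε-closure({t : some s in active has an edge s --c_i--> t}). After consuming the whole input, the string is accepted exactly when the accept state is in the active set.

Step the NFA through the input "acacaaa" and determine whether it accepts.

initial (ε-close {0}): {0,1,2,6,7,8}
'a' @ 1: {3,4,7,8,9}  [accepting]
'c' @ 2: {7,8,9}  [accepting]
'a' @ 3: {7,8,9}  [accepting]
'c' @ 4: {7,8,9}  [accepting]
'a' @ 5: {7,8,9}  [accepting]
'a' @ 6: {7,8,9}  [accepting]
'a' @ 7: {7,8,9}  [accepting]
after full input: {7,8,9}  (accept=7 in)

Answer: ACCEPT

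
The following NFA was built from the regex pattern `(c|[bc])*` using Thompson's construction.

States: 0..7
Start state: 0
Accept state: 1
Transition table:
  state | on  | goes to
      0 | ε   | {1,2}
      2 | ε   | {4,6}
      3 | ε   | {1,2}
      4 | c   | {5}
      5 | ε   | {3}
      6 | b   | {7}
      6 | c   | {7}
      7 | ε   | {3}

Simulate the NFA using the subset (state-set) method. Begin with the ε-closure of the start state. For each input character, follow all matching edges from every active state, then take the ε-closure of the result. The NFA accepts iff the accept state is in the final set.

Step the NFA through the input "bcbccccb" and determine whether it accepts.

initial (ε-close {0}): {0,1,2,4,6}
'b' @ 1: {1,2,3,4,6,7}  (accept∈set)
'c' @ 2: {1,2,3,4,5,6,7}  (accept∈set)
'b' @ 3: {1,2,3,4,6,7}  (accept∈set)
'c' @ 4: {1,2,3,4,5,6,7}  (accept∈set)
'c' @ 5: {1,2,3,4,5,6,7}  (accept∈set)
'c' @ 6: {1,2,3,4,5,6,7}  (accept∈set)
'c' @ 7: {1,2,3,4,5,6,7}  (accept∈set)
'b' @ 8: {1,2,3,4,6,7}  (accept∈set)
end set {1,2,3,4,6,7} — state 1 in

Answer: ACCEPT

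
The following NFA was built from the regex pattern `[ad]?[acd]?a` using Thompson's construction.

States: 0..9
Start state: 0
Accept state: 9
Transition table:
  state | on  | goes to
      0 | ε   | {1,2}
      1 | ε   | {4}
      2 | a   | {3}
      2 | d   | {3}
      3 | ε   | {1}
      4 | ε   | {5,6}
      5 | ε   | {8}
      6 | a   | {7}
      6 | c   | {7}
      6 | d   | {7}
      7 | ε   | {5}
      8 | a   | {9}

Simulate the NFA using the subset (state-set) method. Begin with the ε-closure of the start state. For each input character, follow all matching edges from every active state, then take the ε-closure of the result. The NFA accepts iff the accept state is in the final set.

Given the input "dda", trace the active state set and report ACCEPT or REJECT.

Answer: ACCEPT

Steps:
start: ε-closure({0}) = {0,1,2,4,5,6,8}
'd' @ 1: {1,3,4,5,6,7,8}
'd' @ 2: {5,7,8}
'a' @ 3: {9}  ✓accept
final: {9}; accept 9 in set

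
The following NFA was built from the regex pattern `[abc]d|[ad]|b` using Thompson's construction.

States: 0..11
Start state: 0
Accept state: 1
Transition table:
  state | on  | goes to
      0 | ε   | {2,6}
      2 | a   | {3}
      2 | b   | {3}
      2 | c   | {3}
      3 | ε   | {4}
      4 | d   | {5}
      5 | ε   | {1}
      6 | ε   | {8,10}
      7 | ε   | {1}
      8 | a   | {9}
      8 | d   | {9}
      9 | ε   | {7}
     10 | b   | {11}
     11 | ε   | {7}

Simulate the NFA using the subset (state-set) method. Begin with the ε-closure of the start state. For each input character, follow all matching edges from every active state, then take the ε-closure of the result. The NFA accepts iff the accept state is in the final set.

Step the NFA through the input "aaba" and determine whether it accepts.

Answer: REJECT

Steps:
initial (ε-close {0}): {0,2,6,8,10}
'a' @ 1: {1,3,4,7,9}  (accept∈set)
'a' @ 2: {}  — state set empty
rest 'ba' ignored (set empty)
final: {}; accept 1 not in set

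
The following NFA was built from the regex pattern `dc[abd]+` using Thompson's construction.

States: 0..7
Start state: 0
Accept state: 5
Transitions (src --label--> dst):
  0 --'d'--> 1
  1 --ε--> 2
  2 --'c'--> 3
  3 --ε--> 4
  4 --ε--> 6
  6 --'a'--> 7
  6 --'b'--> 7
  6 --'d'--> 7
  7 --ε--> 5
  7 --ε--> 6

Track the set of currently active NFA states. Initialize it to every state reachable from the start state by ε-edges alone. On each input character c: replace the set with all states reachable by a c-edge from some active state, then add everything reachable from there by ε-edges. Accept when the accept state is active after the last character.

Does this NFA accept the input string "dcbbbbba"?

S₀ = ε-closure({0}) = {0}
'd' @ 1: {1,2}
'c' @ 2: {3,4,6}
'b' @ 3: {5,6,7}  [accepting]
'b' @ 4: {5,6,7}  [accepting]
'b' @ 5: {5,6,7}  [accepting]
'b' @ 6: {5,6,7}  [accepting]
'b' @ 7: {5,6,7}  [accepting]
'a' @ 8: {5,6,7}  [accepting]
after full input: {5,6,7}  (accept=5 in)

Answer: ACCEPT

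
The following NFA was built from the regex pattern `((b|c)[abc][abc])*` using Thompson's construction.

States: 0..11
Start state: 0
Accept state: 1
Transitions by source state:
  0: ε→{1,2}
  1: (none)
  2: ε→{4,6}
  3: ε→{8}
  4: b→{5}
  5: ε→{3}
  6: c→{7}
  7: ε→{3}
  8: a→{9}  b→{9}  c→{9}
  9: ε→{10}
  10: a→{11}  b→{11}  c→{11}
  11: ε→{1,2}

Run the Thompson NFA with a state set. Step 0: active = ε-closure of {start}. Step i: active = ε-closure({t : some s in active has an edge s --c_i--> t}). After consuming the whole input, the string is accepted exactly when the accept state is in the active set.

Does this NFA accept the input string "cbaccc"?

start: ε-closure({0}) = {0,1,2,4,6}
'c' @ 1: {3,7,8}
'b' @ 2: {9,10}
'a' @ 3: {1,2,4,6,11}  (accept∈set)
'c' @ 4: {3,7,8}
'c' @ 5: {9,10}
'c' @ 6: {1,2,4,6,11}  (accept∈set)
after full input: {1,2,4,6,11}  (accept=1 in)

Answer: ACCEPT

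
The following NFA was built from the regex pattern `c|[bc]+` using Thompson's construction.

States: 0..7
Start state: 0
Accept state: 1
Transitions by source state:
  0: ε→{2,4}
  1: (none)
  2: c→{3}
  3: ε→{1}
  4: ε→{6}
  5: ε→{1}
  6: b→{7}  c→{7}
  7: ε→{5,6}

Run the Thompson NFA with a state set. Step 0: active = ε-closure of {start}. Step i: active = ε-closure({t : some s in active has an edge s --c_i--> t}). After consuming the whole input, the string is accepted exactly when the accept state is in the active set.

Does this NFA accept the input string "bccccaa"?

S₀ = ε-closure({0}) = {0,2,4,6}
'b' @ 1: {1,5,6,7}  ✓accept
'c' @ 2: {1,5,6,7}  ✓accept
'c' @ 3: {1,5,6,7}  ✓accept
'c' @ 4: {1,5,6,7}  ✓accept
'c' @ 5: {1,5,6,7}  ✓accept
'a' @ 6: {}  — dead — no transitions
rest 'a' ignored (set empty)
final: {}; accept 1 not in set

Answer: REJECT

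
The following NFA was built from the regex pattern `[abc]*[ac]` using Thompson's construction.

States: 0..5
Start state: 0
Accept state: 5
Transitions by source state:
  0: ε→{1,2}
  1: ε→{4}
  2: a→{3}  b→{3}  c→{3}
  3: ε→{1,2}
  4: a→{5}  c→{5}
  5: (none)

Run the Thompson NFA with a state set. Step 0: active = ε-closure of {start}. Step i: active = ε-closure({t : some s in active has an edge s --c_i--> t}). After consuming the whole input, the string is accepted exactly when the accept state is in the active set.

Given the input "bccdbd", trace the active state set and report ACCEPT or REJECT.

Answer: REJECT

Trace:
start: ε-closure({0}) = {0,1,2,4}
'b' @ 1: {1,2,3,4}
'c' @ 2: {1,2,3,4,5}  ✓accept
'c' @ 3: {1,2,3,4,5}  ✓accept
'd' @ 4: {}  — no active states
rest 'bd' ignored (set empty)
after full input: {}  (accept=5 not in)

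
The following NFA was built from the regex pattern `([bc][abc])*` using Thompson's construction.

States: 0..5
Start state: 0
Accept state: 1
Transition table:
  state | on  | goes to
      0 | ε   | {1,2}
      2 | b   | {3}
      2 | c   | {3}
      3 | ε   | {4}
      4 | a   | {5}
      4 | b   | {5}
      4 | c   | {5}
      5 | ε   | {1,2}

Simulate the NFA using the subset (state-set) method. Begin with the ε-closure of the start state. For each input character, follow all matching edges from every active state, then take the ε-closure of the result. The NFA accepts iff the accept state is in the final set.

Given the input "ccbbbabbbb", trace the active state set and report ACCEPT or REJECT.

Answer: ACCEPT

Trace:
initial (ε-close {0}): {0,1,2}
'c' @ 1: {3,4}
'c' @ 2: {1,2,5}  ✓accept
'b' @ 3: {3,4}
'b' @ 4: {1,2,5}  ✓accept
'b' @ 5: {3,4}
'a' @ 6: {1,2,5}  ✓accept
'b' @ 7: {3,4}
'b' @ 8: {1,2,5}  ✓accept
'b' @ 9: {3,4}
'b' @ 10: {1,2,5}  ✓accept
final: {1,2,5}; accept 1 in set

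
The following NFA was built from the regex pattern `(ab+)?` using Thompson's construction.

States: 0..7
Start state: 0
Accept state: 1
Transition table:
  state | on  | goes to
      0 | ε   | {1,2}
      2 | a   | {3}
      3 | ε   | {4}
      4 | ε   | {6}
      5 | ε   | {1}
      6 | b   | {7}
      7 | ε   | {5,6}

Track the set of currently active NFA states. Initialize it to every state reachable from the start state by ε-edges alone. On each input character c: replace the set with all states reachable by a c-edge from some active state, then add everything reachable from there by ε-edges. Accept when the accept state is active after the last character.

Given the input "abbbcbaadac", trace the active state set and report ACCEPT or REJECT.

Answer: REJECT

Derivation:
start: ε-closure({0}) = {0,1,2}
'a' @ 1: {3,4,6}
'b' @ 2: {1,5,6,7}  [accepting]
'b' @ 3: {1,5,6,7}  [accepting]
'b' @ 4: {1,5,6,7}  [accepting]
'c' @ 5: {}  — no active states
rest 'baadac' ignored (set empty)
end set {} — state 1 not in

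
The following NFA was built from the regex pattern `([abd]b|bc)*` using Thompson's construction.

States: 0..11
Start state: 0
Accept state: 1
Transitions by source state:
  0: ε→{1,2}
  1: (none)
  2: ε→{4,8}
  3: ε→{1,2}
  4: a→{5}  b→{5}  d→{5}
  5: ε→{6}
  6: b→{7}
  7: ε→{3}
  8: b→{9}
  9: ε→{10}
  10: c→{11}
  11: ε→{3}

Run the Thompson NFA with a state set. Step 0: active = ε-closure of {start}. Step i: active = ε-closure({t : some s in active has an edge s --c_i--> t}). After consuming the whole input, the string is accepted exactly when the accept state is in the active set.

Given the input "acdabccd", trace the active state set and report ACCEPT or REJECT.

S₀ = ε-closure({0}) = {0,1,2,4,8}
'a' @ 1: {5,6}
'c' @ 2: {}  — state set empty
rest 'dabccd' ignored (set empty)
after full input: {}  (accept=1 not in)

Answer: REJECT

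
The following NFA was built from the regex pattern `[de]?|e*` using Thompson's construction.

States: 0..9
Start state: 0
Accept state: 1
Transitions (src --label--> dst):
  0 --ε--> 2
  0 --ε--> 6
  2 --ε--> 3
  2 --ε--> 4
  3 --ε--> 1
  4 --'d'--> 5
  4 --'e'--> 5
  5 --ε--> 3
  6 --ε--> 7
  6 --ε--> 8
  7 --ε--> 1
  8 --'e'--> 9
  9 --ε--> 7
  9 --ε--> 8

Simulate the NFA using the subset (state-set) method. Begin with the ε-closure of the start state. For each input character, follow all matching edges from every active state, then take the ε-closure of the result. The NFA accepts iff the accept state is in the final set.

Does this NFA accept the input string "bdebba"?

Answer: REJECT

Derivation:
start: ε-closure({0}) = {0,1,2,3,4,6,7,8}
'b' @ 1: {}  — no active states
rest 'debba' ignored (set empty)
end set {} — state 1 not in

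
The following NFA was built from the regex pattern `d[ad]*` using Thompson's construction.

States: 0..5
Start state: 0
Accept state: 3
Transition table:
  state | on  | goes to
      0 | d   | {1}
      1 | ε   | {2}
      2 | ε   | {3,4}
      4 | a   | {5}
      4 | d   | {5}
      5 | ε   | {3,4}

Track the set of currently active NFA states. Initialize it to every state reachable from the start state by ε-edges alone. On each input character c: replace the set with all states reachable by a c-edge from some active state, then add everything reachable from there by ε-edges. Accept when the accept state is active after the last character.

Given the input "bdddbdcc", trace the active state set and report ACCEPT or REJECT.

Answer: REJECT

Trace:
S₀ = ε-closure({0}) = {0}
'b' @ 1: {}  — dead — no transitions
rest 'dddbdcc' ignored (set empty)
after full input: {}  (accept=3 not in)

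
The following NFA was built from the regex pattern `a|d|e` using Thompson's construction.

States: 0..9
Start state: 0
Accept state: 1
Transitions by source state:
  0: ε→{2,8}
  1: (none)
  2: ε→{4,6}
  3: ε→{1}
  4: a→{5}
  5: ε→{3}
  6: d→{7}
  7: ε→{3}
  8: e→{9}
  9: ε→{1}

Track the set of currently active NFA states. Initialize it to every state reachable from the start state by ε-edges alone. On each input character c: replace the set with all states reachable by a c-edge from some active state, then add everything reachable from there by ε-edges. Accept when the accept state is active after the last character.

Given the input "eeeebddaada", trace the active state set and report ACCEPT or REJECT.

start: ε-closure({0}) = {0,2,4,6,8}
'e' @ 1: {1,9}  (accept∈set)
'e' @ 2: {}  — no active states
rest 'eebddaada' ignored (set empty)
end set {} — state 1 not in

Answer: REJECT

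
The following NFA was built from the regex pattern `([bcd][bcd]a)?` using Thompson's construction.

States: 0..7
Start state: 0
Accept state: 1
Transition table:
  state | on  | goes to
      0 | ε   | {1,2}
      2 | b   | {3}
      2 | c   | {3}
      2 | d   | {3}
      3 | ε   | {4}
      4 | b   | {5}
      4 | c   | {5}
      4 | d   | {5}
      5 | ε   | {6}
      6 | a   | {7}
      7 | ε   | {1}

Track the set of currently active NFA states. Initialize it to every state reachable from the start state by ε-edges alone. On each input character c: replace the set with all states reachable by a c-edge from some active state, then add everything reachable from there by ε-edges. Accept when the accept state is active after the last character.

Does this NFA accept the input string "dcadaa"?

start: ε-closure({0}) = {0,1,2}
'd' @ 1: {3,4}
'c' @ 2: {5,6}
'a' @ 3: {1,7}  ✓accept
'd' @ 4: {}  — dead — no transitions
rest 'aa' ignored (set empty)
end set {} — state 1 not in

Answer: REJECT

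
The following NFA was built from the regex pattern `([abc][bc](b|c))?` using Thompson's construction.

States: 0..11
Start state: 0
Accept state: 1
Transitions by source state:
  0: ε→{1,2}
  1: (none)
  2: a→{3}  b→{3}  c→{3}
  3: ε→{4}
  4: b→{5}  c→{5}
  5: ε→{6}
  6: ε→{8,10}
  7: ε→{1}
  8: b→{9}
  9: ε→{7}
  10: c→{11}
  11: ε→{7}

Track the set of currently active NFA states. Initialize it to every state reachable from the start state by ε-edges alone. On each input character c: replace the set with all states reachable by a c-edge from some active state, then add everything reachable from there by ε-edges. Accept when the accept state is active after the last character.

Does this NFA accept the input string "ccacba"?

S₀ = ε-closure({0}) = {0,1,2}
'c' @ 1: {3,4}
'c' @ 2: {5,6,8,10}
'a' @ 3: {}  — dead — no transitions
rest 'cba' ignored (set empty)
final: {}; accept 1 not in set

Answer: REJECT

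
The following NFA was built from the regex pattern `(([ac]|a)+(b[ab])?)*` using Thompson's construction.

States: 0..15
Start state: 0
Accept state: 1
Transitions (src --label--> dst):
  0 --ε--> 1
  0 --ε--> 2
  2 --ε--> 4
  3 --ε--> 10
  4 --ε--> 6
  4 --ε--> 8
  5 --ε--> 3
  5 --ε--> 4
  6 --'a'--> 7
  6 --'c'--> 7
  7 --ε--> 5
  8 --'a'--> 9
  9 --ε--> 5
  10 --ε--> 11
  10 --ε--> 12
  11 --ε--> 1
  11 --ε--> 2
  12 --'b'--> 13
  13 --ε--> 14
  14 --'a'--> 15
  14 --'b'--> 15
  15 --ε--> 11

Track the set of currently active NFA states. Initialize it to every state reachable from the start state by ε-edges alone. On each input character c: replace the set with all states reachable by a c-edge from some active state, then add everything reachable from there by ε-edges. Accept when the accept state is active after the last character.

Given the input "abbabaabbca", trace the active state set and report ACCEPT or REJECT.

Answer: ACCEPT

Derivation:
S₀ = ε-closure({0}) = {0,1,2,4,6,8}
'a' @ 1: {1,2,3,4,5,6,7,8,9,10,11,12}  [accepting]
'b' @ 2: {13,14}
'b' @ 3: {1,2,4,6,8,11,15}  [accepting]
'a' @ 4: {1,2,3,4,5,6,7,8,9,10,11,12}  [accepting]
'b' @ 5: {13,14}
'a' @ 6: {1,2,4,6,8,11,15}  [accepting]
'a' @ 7: {1,2,3,4,5,6,7,8,9,10,11,12}  [accepting]
'b' @ 8: {13,14}
'b' @ 9: {1,2,4,6,8,11,15}  [accepting]
'c' @ 10: {1,2,3,4,5,6,7,8,10,11,12}  [accepting]
'a' @ 11: {1,2,3,4,5,6,7,8,9,10,11,12}  [accepting]
final: {1,2,3,4,5,6,7,8,9,10,11,12}; accept 1 in set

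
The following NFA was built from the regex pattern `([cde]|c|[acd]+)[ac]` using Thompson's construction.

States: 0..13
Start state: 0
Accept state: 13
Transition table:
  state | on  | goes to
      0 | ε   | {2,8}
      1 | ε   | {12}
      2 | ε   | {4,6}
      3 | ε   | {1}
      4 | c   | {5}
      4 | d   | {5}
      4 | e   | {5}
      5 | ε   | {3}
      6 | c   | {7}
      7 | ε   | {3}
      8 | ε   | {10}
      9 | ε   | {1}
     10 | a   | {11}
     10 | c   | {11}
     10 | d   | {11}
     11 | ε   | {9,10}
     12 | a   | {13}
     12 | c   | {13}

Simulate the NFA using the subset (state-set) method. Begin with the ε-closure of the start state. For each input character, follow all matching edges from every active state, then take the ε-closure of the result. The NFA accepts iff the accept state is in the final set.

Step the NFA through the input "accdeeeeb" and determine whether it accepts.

initial (ε-close {0}): {0,2,4,6,8,10}
'a' @ 1: {1,9,10,11,12}
'c' @ 2: {1,9,10,11,12,13}  (accept∈set)
'c' @ 3: {1,9,10,11,12,13}  (accept∈set)
'd' @ 4: {1,9,10,11,12}
'e' @ 5: {}  — no active states
rest 'eeeb' ignored (set empty)
final: {}; accept 13 not in set

Answer: REJECT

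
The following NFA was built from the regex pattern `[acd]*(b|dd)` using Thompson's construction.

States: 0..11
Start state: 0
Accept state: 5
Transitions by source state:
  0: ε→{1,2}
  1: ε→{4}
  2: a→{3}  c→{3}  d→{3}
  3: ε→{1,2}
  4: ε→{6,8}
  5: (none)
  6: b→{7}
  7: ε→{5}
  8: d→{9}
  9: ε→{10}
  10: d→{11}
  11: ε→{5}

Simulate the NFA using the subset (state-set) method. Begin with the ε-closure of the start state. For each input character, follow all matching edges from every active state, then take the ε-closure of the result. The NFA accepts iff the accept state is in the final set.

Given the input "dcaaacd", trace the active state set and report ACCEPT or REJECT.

initial (ε-close {0}): {0,1,2,4,6,8}
'd' @ 1: {1,2,3,4,6,8,9,10}
'c' @ 2: {1,2,3,4,6,8}
'a' @ 3: {1,2,3,4,6,8}
'a' @ 4: {1,2,3,4,6,8}
'a' @ 5: {1,2,3,4,6,8}
'c' @ 6: {1,2,3,4,6,8}
'd' @ 7: {1,2,3,4,6,8,9,10}
final: {1,2,3,4,6,8,9,10}; accept 5 not in set

Answer: REJECT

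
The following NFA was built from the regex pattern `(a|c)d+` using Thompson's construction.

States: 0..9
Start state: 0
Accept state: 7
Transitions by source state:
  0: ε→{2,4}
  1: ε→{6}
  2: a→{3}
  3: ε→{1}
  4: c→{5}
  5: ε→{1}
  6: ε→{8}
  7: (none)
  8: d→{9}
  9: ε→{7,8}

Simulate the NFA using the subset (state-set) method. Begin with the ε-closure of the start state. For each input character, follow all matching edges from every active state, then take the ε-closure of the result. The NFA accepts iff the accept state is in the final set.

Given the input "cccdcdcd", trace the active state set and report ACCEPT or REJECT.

initial (ε-close {0}): {0,2,4}
'c' @ 1: {1,5,6,8}
'c' @ 2: {}  — no active states
rest 'cdcdcd' ignored (set empty)
end set {} — state 7 not in

Answer: REJECT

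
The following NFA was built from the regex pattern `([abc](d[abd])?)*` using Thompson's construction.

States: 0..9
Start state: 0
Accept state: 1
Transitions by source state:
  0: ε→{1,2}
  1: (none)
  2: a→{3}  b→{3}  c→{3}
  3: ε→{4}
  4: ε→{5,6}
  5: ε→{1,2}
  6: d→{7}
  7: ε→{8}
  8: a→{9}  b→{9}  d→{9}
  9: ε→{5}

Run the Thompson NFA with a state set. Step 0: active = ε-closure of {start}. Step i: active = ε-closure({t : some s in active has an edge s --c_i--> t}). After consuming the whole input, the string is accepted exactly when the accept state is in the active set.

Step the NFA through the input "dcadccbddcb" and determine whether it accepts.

start: ε-closure({0}) = {0,1,2}
'd' @ 1: {}  — state set empty
rest 'cadccbddcb' ignored (set empty)
end set {} — state 1 not in

Answer: REJECT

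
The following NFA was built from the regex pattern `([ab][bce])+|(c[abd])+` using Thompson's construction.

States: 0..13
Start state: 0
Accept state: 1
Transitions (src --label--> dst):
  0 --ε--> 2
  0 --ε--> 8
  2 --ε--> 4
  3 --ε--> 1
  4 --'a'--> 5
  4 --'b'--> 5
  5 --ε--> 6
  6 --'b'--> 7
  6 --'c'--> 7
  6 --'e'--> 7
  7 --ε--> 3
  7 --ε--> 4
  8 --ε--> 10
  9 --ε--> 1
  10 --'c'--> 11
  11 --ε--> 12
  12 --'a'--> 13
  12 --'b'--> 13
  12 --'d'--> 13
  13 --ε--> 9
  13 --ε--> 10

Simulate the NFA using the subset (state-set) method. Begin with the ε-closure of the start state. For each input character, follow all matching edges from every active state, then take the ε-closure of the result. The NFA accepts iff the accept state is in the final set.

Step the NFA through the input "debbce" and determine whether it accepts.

Answer: REJECT

Steps:
start: ε-closure({0}) = {0,2,4,8,10}
'd' @ 1: {}  — dead — no transitions
rest 'ebbce' ignored (set empty)
final: {}; accept 1 not in set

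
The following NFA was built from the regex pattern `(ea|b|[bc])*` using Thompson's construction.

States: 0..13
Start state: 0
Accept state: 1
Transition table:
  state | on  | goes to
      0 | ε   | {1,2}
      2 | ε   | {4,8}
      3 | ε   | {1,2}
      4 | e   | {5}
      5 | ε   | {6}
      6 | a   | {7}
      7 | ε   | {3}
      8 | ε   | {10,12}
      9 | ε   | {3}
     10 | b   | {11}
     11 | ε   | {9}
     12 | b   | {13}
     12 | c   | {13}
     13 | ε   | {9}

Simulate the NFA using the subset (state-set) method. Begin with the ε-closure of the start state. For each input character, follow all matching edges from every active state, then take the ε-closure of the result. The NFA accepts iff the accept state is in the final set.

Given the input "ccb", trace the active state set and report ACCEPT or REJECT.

start: ε-closure({0}) = {0,1,2,4,8,10,12}
'c' @ 1: {1,2,3,4,8,9,10,12,13}  (accept∈set)
'c' @ 2: {1,2,3,4,8,9,10,12,13}  (accept∈set)
'b' @ 3: {1,2,3,4,8,9,10,11,12,13}  (accept∈set)
final: {1,2,3,4,8,9,10,11,12,13}; accept 1 in set

Answer: ACCEPT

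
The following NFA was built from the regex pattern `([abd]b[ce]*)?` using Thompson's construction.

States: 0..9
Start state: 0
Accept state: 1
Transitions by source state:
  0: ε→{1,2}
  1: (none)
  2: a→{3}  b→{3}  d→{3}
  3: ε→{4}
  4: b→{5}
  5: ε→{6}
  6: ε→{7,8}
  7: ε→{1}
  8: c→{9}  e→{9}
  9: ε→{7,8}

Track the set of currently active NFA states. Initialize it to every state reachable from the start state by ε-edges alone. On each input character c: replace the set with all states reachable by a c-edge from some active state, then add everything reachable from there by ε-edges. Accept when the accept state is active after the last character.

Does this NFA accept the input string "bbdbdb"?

start: ε-closure({0}) = {0,1,2}
'b' @ 1: {3,4}
'b' @ 2: {1,5,6,7,8}  (accept∈set)
'd' @ 3: {}  — state set empty
rest 'bdb' ignored (set empty)
final: {}; accept 1 not in set

Answer: REJECT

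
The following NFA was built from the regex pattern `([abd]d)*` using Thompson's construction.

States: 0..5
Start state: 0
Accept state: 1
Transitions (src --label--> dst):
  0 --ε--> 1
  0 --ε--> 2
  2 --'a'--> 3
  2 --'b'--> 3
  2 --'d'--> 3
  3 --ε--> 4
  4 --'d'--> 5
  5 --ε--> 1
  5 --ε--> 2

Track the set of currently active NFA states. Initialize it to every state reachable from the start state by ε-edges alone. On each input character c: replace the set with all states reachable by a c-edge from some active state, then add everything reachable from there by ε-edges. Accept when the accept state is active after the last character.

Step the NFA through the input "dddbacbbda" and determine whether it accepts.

Answer: REJECT

Derivation:
initial (ε-close {0}): {0,1,2}
'd' @ 1: {3,4}
'd' @ 2: {1,2,5}  (accept∈set)
'd' @ 3: {3,4}
'b' @ 4: {}  — no active states
rest 'acbbda' ignored (set empty)
final: {}; accept 1 not in set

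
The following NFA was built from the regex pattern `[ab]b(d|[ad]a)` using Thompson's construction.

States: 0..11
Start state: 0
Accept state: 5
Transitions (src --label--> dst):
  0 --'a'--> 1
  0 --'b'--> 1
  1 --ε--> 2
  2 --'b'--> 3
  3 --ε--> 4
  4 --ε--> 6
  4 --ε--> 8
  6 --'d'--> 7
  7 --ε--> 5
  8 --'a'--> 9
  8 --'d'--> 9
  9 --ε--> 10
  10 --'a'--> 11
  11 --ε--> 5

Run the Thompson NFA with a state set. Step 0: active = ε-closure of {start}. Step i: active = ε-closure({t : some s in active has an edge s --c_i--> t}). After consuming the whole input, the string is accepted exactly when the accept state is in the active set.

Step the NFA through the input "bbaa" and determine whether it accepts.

start: ε-closure({0}) = {0}
'b' @ 1: {1,2}
'b' @ 2: {3,4,6,8}
'a' @ 3: {9,10}
'a' @ 4: {5,11}  [accepting]
end set {5,11} — state 5 in

Answer: ACCEPT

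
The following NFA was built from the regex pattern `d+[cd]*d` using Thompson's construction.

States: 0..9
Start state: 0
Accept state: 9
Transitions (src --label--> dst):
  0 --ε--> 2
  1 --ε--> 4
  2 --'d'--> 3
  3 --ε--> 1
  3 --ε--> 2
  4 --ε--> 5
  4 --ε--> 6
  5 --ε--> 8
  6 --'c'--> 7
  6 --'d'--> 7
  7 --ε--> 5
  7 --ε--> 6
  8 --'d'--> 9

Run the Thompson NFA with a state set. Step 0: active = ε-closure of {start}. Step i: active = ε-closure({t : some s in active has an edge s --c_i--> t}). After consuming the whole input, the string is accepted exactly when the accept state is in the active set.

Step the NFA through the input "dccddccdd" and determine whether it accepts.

start: ε-closure({0}) = {0,2}
'd' @ 1: {1,2,3,4,5,6,8}
'c' @ 2: {5,6,7,8}
'c' @ 3: {5,6,7,8}
'd' @ 4: {5,6,7,8,9}  [accepting]
'd' @ 5: {5,6,7,8,9}  [accepting]
'c' @ 6: {5,6,7,8}
'c' @ 7: {5,6,7,8}
'd' @ 8: {5,6,7,8,9}  [accepting]
'd' @ 9: {5,6,7,8,9}  [accepting]
final: {5,6,7,8,9}; accept 9 in set

Answer: ACCEPT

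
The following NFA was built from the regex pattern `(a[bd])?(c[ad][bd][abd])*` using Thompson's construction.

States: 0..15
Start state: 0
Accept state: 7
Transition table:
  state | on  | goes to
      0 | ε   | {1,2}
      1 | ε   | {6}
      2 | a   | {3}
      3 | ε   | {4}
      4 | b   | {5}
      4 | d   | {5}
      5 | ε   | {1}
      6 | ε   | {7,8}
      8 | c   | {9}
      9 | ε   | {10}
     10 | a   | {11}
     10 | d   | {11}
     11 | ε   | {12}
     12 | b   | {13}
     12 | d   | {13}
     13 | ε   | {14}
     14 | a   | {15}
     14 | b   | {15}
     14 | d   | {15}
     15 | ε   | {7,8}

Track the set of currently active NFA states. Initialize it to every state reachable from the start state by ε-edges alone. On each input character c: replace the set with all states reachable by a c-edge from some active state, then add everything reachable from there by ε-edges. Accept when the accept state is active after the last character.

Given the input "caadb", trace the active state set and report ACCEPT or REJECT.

Answer: REJECT

Steps:
S₀ = ε-closure({0}) = {0,1,2,6,7,8}
'c' @ 1: {9,10}
'a' @ 2: {11,12}
'a' @ 3: {}  — no active states
rest 'db' ignored (set empty)
final: {}; accept 7 not in set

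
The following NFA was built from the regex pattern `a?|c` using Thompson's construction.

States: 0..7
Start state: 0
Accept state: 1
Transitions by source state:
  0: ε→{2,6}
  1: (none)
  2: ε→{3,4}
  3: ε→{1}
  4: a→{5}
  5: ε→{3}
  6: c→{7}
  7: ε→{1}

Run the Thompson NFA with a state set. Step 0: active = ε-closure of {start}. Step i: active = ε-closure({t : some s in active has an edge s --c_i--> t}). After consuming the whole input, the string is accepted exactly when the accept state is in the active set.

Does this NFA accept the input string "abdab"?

Answer: REJECT

Trace:
initial (ε-close {0}): {0,1,2,3,4,6}
'a' @ 1: {1,3,5}  ✓accept
'b' @ 2: {}  — state set empty
rest 'dab' ignored (set empty)
end set {} — state 1 not in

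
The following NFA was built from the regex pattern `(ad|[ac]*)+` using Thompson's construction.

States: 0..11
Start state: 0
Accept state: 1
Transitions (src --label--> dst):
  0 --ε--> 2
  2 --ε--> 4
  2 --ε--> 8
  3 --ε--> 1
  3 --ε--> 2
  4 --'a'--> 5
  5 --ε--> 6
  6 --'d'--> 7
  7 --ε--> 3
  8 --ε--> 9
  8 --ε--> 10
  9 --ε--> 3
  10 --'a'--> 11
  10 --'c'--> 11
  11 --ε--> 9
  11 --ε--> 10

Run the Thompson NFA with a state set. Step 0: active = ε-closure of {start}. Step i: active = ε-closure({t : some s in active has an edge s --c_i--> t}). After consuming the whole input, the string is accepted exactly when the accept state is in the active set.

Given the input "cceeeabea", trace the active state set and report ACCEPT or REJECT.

Answer: REJECT

Trace:
start: ε-closure({0}) = {0,1,2,3,4,8,9,10}
'c' @ 1: {1,2,3,4,8,9,10,11}  (accept∈set)
'c' @ 2: {1,2,3,4,8,9,10,11}  (accept∈set)
'e' @ 3: {}  — dead — no transitions
rest 'eeabea' ignored (set empty)
end set {} — state 1 not in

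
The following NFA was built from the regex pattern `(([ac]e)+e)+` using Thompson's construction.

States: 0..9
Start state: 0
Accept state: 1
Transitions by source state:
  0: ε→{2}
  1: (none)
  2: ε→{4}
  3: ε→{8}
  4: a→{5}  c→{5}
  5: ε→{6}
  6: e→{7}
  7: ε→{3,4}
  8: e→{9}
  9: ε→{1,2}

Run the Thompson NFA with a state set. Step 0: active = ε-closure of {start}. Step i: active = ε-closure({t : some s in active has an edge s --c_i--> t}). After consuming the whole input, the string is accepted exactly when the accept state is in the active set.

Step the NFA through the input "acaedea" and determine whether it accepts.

Answer: REJECT

Trace:
initial (ε-close {0}): {0,2,4}
'a' @ 1: {5,6}
'c' @ 2: {}  — no active states
rest 'aedea' ignored (set empty)
end set {} — state 1 not in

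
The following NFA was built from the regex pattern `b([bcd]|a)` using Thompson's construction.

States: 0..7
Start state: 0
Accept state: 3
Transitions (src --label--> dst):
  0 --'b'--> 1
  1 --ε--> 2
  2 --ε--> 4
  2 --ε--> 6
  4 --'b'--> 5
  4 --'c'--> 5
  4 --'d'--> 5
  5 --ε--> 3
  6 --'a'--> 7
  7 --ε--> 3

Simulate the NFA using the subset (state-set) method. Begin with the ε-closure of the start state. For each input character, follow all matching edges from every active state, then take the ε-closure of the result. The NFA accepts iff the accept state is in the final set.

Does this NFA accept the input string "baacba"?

Answer: REJECT

Derivation:
start: ε-closure({0}) = {0}
'b' @ 1: {1,2,4,6}
'a' @ 2: {3,7}  ✓accept
'a' @ 3: {}  — no active states
rest 'cba' ignored (set empty)
after full input: {}  (accept=3 not in)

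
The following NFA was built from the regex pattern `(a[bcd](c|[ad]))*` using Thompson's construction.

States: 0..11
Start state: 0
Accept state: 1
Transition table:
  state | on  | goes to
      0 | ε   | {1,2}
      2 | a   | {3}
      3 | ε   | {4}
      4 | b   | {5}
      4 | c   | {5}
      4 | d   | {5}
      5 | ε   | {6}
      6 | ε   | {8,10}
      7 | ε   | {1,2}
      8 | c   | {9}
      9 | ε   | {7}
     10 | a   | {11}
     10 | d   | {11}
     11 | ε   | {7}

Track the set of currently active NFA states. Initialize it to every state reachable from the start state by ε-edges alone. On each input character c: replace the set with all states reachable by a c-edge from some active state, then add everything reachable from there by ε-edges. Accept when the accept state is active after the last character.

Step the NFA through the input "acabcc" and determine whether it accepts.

initial (ε-close {0}): {0,1,2}
'a' @ 1: {3,4}
'c' @ 2: {5,6,8,10}
'a' @ 3: {1,2,7,11}  (accept∈set)
'b' @ 4: {}  — state set empty
rest 'cc' ignored (set empty)
end set {} — state 1 not in

Answer: REJECT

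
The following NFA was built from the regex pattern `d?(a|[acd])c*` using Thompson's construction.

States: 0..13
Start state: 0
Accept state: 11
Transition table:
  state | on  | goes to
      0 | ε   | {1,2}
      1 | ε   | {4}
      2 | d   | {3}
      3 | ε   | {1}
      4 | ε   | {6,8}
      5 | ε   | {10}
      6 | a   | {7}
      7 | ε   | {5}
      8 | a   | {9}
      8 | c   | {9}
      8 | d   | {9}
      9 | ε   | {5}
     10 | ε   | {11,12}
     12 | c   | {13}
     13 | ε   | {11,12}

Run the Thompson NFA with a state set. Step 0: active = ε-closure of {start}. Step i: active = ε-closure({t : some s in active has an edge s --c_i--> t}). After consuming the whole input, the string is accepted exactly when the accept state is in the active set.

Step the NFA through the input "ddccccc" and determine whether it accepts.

start: ε-closure({0}) = {0,1,2,4,6,8}
'd' @ 1: {1,3,4,5,6,8,9,10,11,12}  ✓accept
'd' @ 2: {5,9,10,11,12}  ✓accept
'c' @ 3: {11,12,13}  ✓accept
'c' @ 4: {11,12,13}  ✓accept
'c' @ 5: {11,12,13}  ✓accept
'c' @ 6: {11,12,13}  ✓accept
'c' @ 7: {11,12,13}  ✓accept
end set {11,12,13} — state 11 in

Answer: ACCEPT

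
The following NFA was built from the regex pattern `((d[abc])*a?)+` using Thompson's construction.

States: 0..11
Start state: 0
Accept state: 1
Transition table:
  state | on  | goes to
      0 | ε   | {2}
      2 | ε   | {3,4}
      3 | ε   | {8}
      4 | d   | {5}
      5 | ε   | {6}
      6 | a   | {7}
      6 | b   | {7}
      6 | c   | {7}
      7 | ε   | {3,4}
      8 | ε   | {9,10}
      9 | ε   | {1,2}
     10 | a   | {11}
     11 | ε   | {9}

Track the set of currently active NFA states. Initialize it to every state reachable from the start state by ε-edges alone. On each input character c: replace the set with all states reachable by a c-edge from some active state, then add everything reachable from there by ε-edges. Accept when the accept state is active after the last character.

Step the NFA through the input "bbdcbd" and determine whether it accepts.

S₀ = ε-closure({0}) = {0,1,2,3,4,8,9,10}
'b' @ 1: {}  — dead — no transitions
rest 'bdcbd' ignored (set empty)
final: {}; accept 1 not in set

Answer: REJECT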